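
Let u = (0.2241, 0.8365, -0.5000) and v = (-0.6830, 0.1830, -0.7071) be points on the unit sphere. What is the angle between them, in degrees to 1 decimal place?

69.3°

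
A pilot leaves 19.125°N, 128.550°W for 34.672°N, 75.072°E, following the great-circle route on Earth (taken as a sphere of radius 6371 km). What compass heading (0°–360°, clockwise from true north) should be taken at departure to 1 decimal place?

337.2°

Δλ = -156.378° = -2.7293 rad.
y = sin Δλ · cos φ₂ = (-0.4007)(0.8224) = -0.3295
x = cos φ₁ sin φ₂ − sin φ₁ cos φ₂ cos Δλ = (0.9448)(0.5689) − (0.3276)(0.8224)(-0.9162) = 0.7844
θ = atan2(y, x) = -22.79°; adding 360° gives 337.2°.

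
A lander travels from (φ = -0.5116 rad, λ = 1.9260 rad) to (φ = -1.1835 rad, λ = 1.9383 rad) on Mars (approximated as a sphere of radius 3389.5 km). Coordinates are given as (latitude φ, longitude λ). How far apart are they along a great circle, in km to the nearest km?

2278 km

With latitudes φ₁ = -29.313°, φ₂ = -67.810° and longitude difference Δλ = 0.705°:
cos c = sin φ₁ sin φ₂ + cos φ₁ cos φ₂ cos Δλ = (-0.4896)(-0.9259) + (0.8720)(0.3777)(0.9999) = 0.78262,
so c = arccos(0.78262) = 0.67194 rad.
Distance = R·c = 3389.5 × 0.6719 ≈ 2278 km.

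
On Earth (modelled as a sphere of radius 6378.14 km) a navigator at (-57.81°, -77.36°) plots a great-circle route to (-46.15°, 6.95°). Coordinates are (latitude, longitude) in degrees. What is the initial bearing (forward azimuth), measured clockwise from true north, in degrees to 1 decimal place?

115.3°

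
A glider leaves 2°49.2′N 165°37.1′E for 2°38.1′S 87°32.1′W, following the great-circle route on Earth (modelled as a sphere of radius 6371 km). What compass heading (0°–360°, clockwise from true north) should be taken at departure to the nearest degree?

92°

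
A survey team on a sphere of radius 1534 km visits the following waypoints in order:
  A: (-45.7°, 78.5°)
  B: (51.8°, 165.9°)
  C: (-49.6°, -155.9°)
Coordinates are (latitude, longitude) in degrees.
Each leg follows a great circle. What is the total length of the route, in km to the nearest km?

Leg A→B: central angle 2.1446 rad, distance 3289.8 km.
Leg B→C: central angle 1.8582 rad, distance 2850.5 km.
Total: 3289.8 + 2850.5 ≈ 6140 km.

6140 km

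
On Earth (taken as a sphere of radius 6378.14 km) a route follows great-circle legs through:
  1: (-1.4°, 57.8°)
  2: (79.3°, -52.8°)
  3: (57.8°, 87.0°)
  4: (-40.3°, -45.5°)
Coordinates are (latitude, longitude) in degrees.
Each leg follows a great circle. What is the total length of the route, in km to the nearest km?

Leg 1→2: central angle 1.6602 rad, distance 10589.2 km.
Leg 2→3: central angle 0.7137 rad, distance 4552.4 km.
Leg 3→4: central angle 2.5355 rad, distance 16171.7 km.
Total: 10589.2 + 4552.4 + 16171.7 ≈ 31313 km.

31313 km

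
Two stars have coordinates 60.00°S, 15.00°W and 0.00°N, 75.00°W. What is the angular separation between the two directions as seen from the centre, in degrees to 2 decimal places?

75.52°

With latitudes φ₁ = -60.000°, φ₂ = 0.000° and longitude difference Δλ = -60.000°:
Haversine: a = sin²(Δφ/2) + cos φ₁ cos φ₂ sin²(Δλ/2) = 0.2500 + (0.5000)(1.0000)(0.2500) = 0.37500.
Central angle c = 2·arcsin(√a) = 1.31812 rad.
So the angular separation is 75.52°.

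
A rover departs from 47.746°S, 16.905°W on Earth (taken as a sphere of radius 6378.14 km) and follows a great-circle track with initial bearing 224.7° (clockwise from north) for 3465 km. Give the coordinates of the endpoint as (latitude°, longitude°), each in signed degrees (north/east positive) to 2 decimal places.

-61.72°, -67.04°

Angular distance δ = d/R = 3465/6378.14 = 0.54326 rad; initial bearing θ = 3.9218 rad.
sin φ₂ = sin φ₁ cos δ + cos φ₁ sin δ cos θ = (-0.7402)(0.8560) + (0.6724)(0.5169)(-0.7108) = -0.8807, so φ₂ = -61.72°.
Δλ = atan2(sin θ sin δ cos φ₁, cos δ − sin φ₁ sin φ₂) = atan2(-0.2445, 0.2042) = -50.135°.
λ₂ = -16.905° − 50.135° = -67.04°.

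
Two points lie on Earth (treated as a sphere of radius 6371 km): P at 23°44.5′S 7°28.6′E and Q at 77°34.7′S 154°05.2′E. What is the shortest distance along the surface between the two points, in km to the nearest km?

In radians: φ₁ = -0.4144, φ₂ = -1.3540, Δλ = 146.610° = 2.5588 rad.
cos c = sin φ₁ sin φ₂ + cos φ₁ cos φ₂ cos Δλ = (-0.4026)(-0.9766) + (0.9154)(0.2151)(-0.8349) = 0.22879,
so c = arccos(0.22879) = 1.33996 rad.
Distance = R·c = 6371 × 1.3400 ≈ 8537 km.

8537 km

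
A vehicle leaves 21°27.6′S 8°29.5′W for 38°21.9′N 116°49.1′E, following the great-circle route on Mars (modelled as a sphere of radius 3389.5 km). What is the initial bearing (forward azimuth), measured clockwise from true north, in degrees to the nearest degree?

With φ₁ = -0.3745, φ₂ = 0.6696, Δλ = 2.1871 rad, the forward-azimuth formula gives
θ = atan2( sin Δλ cos φ₂ , cos φ₁ sin φ₂ − sin φ₁ cos φ₂ cos Δλ ) = atan2(0.6398, 0.4118) = 57.23°.
So the initial bearing is 57°.

57°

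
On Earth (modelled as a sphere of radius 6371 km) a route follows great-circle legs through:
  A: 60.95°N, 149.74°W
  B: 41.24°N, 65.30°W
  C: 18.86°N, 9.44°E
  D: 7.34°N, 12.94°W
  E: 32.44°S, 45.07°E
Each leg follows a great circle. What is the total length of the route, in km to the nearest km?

23493 km

Leg A→B: central angle 0.9126 rad, distance 5814.4 km.
Leg B→C: central angle 1.1589 rad, distance 7383.1 km.
Leg C→D: central angle 0.4295 rad, distance 2736.5 km.
Leg D→E: central angle 1.1865 rad, distance 7559.2 km.
Total: 5814.4 + 7383.1 + 2736.5 + 7559.2 ≈ 23493 km.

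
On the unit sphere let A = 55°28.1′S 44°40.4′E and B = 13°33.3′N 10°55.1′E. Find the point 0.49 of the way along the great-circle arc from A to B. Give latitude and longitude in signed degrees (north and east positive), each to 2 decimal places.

The central angle between A and B is δ = 1.3025 rad.
With f = 0.49, the slerp weights are sin((1−f)δ)/sin δ = 0.6394 and sin(fδ)/sin δ = 0.6179.
Weighted sum of the unit vectors: (0.6394)·(0.4031,0.3985,-0.8238) + (0.6179)·(0.9545,0.1841,0.2344) = (0.8475, 0.3686, -0.3819).
Converting back: φ = atan2(z, √(x²+y²)) = -22.45°, λ = atan2(y, x) = 23.50°.

-22.45°, 23.50°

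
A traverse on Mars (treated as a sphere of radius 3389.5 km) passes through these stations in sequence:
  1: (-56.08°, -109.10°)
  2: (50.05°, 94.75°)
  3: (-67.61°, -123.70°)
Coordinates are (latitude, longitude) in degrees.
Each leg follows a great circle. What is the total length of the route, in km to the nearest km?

Leg 1→2: central angle 2.8720 rad, distance 9734.5 km.
Leg 2→3: central angle 2.6914 rad, distance 9122.5 km.
Total: 9734.5 + 9122.5 ≈ 18857 km.

18857 km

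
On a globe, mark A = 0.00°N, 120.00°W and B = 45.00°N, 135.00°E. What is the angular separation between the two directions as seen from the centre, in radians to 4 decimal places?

1.7548 rad

Let φ₁ = 0.0000 rad, φ₂ = 0.7854 rad, and Δλ = -1.8326 rad.
cos c = sin φ₁ sin φ₂ + cos φ₁ cos φ₂ cos Δλ = (0.0000)(0.7071) + (1.0000)(0.7071)(-0.2588) = -0.18301,
so c = arccos(-0.18301) = 1.75485 rad.
So the angular separation is 1.7548 rad.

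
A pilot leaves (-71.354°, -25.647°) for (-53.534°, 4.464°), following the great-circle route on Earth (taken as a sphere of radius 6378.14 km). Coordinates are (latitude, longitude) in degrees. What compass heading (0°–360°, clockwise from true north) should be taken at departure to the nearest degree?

With φ₁ = -1.2454, φ₂ = -0.9343, Δλ = 0.5255 rad, the forward-azimuth formula gives
θ = atan2( sin Δλ cos φ₂ , cos φ₁ sin φ₂ − sin φ₁ cos φ₂ cos Δλ ) = atan2(0.2982, 0.2300) = 52.35°.
So the initial bearing is 52°.

52°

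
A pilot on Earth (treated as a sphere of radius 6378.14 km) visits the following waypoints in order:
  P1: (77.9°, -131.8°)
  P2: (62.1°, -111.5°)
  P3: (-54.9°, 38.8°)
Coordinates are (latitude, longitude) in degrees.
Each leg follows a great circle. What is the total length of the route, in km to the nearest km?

Leg P1→P2: central angle 0.2973 rad, distance 1896.3 km.
Leg P2→P3: central angle 2.8465 rad, distance 18155.2 km.
Total: 1896.3 + 18155.2 ≈ 20052 km.

20052 km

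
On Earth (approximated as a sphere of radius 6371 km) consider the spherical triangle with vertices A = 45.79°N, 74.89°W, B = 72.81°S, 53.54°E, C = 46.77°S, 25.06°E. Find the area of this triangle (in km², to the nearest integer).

Side lengths (central angles): a = 0.5074, b = 2.2203, c = 2.5198 rad; semiperimeter s = 2.6238.
By l'Huilier's theorem, tan(E/4) = √[tan(s/2) tan((s−a)/2) tan((s−b)/2) tan((s−c)/2)], giving spherical excess E = 1.0443 rad.
Area = E·R² = 1.0443 × (6371)² ≈ 42386745 km².

42386745 km²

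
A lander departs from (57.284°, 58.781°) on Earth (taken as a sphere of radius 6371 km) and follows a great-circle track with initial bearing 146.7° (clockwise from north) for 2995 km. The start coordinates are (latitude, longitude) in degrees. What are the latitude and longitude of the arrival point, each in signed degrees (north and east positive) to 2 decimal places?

Angular distance δ = d/R = 2995/6371 = 0.47010 rad; initial bearing θ = 2.5604 rad.
sin φ₂ = sin φ₁ cos δ + cos φ₁ sin δ cos θ = (0.8414)(0.8915) + (0.5405)(0.4530)(-0.8358) = 0.5455, so φ₂ = 33.06°.
Δλ = atan2(sin θ sin δ cos φ₁, cos δ − sin φ₁ sin φ₂) = atan2(0.1344, 0.4326) = 17.261°.
λ₂ = 58.781° + 17.261° = 76.04°.

33.06°, 76.04°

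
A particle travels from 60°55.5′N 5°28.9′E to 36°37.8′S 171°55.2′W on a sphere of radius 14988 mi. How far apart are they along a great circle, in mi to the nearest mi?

40716 mi

With latitudes φ₁ = 60.925°, φ₂ = -36.630° and longitude difference Δλ = -177.402°:
cos c = sin φ₁ sin φ₂ + cos φ₁ cos φ₂ cos Δλ = (0.8740)(-0.5966) + (0.4860)(0.8025)(-0.9990) = -0.91104,
so c = arccos(-0.91104) = 2.71659 rad.
Distance = R·c = 14988 × 2.7166 ≈ 40716 mi.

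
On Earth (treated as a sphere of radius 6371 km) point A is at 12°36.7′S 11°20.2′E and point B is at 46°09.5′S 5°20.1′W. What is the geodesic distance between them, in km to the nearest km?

4046 km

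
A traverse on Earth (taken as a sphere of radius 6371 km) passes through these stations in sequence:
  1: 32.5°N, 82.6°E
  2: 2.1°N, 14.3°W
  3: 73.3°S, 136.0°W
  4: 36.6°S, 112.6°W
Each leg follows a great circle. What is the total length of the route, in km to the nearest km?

26006 km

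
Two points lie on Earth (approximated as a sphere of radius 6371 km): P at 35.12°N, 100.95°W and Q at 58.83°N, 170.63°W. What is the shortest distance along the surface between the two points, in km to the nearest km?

With latitudes φ₁ = 35.120°, φ₂ = 58.830° and longitude difference Δλ = -69.680°:
cos c = sin φ₁ sin φ₂ + cos φ₁ cos φ₂ cos Δλ = (0.5753)(0.8556) + (0.8179)(0.5176)(0.3473) = 0.63925,
so c = arccos(0.63925) = 0.87727 rad.
Distance = R·c = 6371 × 0.8773 ≈ 5589 km.

5589 km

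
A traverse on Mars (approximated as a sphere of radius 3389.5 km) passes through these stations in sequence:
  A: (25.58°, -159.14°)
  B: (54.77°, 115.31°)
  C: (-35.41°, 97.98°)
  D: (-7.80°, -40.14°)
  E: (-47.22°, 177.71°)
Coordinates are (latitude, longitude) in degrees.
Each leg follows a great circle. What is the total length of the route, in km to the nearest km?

23387 km

Leg A→B: central angle 1.1668 rad, distance 3955.0 km.
Leg B→C: central angle 1.5953 rad, distance 5407.2 km.
Leg C→D: central angle 2.1207 rad, distance 7188.0 km.
Leg D→E: central angle 2.0172 rad, distance 6837.3 km.
Total: 3955.0 + 5407.2 + 7188.0 + 6837.3 ≈ 23387 km.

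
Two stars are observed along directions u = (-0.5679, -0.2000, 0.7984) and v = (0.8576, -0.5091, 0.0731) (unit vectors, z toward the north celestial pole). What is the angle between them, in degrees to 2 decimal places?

u·v = -0.3268; |u| = 1.0000, |v| = 1.0000.
cos θ = (u·v)/(|u||v|) = -0.3269, so θ = 109.08°.

109.08°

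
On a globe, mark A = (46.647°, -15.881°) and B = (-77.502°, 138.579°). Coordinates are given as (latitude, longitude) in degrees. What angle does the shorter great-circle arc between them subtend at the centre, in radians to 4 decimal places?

2.5754 rad

Let φ₁ = 0.8141 rad, φ₂ = -1.3527 rad, and Δλ = 2.6958 rad.
cos c = sin φ₁ sin φ₂ + cos φ₁ cos φ₂ cos Δλ = (0.7271)(-0.9763) + (0.6865)(0.2164)(-0.9023) = -0.84395,
so c = arccos(-0.84395) = 2.57540 rad.
So the angular separation is 2.5754 rad.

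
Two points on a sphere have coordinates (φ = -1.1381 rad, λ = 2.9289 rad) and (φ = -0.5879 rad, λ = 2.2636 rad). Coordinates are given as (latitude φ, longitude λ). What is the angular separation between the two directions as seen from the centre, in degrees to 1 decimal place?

38.9°

Let φ₁ = -1.1381 rad, φ₂ = -0.5879 rad, and Δλ = -0.6653 rad.
cos c = sin φ₁ sin φ₂ + cos φ₁ cos φ₂ cos Δλ = (-0.9078)(-0.5546) + (0.4193)(0.8321)(0.7867) = 0.77801,
so c = arccos(0.77801) = 0.67931 rad.
So the angular separation is 38.9°.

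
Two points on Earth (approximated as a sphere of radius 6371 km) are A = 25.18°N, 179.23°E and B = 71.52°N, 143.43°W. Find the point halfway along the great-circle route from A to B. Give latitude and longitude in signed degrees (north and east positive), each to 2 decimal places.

The central angle between A and B is δ = 0.8872 rad.
With f = 0.5, the slerp weights are sin((1−f)δ)/sin δ = 0.5536 and sin(fδ)/sin δ = 0.5536.
Weighted sum of the unit vectors: (0.5536)·(-0.9049,0.0122,0.4255) + (0.5536)·(-0.2546,-0.1889,0.9484) = (-0.6419, -0.0978, 0.7606).
Converting back: φ = atan2(z, √(x²+y²)) = 49.51°, λ = atan2(y, x) = -171.34°.

49.51°, -171.34°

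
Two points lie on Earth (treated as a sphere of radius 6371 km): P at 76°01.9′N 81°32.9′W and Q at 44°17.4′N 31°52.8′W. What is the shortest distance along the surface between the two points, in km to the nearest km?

With latitudes φ₁ = 76.032°, φ₂ = 44.290° and longitude difference Δλ = 49.668°:
cos c = sin φ₁ sin φ₂ + cos φ₁ cos φ₂ cos Δλ = (0.9704)(0.6983) + (0.2414)(0.7158)(0.6472) = 0.78947,
so c = arccos(0.78947) = 0.66085 rad.
Distance = R·c = 6371 × 0.6608 ≈ 4210 km.

4210 km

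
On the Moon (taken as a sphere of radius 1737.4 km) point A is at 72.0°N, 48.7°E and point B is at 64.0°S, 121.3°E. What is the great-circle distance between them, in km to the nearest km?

In radians: φ₁ = 1.2566, φ₂ = -1.1170, Δλ = 72.600° = 1.2671 rad.
cos c = sin φ₁ sin φ₂ + cos φ₁ cos φ₂ cos Δλ = (0.9511)(-0.8988) + (0.3090)(0.4384)(0.2990) = -0.81429,
so c = arccos(-0.81429) = 2.52231 rad.
Distance = R·c = 1737.4 × 2.5223 ≈ 4382 km.

4382 km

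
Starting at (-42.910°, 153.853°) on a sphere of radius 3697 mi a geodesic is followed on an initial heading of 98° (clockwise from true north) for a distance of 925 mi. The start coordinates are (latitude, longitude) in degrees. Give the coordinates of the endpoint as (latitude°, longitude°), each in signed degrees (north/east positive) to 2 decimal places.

Angular distance δ = d/R = 925/3697 = 0.25020 rad; initial bearing θ = 1.7104 rad.
sin φ₂ = sin φ₁ cos δ + cos φ₁ sin δ cos θ = (-0.6808)(0.9689) + (0.7324)(0.2476)(-0.1392) = -0.6849, so φ₂ = -43.23°.
Δλ = atan2(sin θ sin δ cos φ₁, cos δ − sin φ₁ sin φ₂) = atan2(0.1796, 0.5026) = 19.664°.
λ₂ = 153.853° + 19.664° = 173.52°.

-43.23°, 173.52°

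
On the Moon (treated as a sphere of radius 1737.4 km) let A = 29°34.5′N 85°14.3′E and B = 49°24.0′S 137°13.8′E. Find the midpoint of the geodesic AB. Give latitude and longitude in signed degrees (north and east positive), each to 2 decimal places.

-10.98°, 107.22°

Central angle δ = 1.5970 rad. Interpolating on the sphere with fraction f = 0.5:
P = [sin((1−f)δ)·A + sin(fδ)·B] / sin δ = 0.7166·A + 0.7166·B in Cartesian coordinates,
giving P = (-0.2906, 0.9377, -0.1904), i.e. latitude -10.98°, longitude 107.22°.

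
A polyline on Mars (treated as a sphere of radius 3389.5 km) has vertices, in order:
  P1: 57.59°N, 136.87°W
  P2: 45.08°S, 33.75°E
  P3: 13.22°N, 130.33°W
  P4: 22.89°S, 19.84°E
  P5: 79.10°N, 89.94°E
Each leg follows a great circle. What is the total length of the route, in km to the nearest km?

Leg P1→P2: central angle 2.9010 rad, distance 9833.0 km.
Leg P2→P3: central angle 2.5374 rad, distance 8600.6 km.
Leg P3→P4: central angle 2.6199 rad, distance 8880.1 km.
Leg P4→P5: central angle 1.8993 rad, distance 6437.8 km.
Total: 9833.0 + 8600.6 + 8880.1 + 6437.8 ≈ 33751 km.

33751 km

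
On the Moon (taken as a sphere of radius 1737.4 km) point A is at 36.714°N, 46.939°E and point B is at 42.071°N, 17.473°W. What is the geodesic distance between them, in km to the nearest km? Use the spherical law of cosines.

1482 km

With latitudes φ₁ = 36.714°, φ₂ = 42.071° and longitude difference Δλ = -64.412°:
cos c = sin φ₁ sin φ₂ + cos φ₁ cos φ₂ cos Δλ = (0.5978)(0.6701) + (0.8016)(0.7423)(0.4319) = 0.65758,
so c = arccos(0.65758) = 0.85320 rad.
Distance = R·c = 1737.4 × 0.8532 ≈ 1482 km.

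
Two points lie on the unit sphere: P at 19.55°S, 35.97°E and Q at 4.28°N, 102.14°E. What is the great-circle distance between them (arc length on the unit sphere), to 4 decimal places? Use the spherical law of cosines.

Let φ₁ = -0.3412 rad, φ₂ = 0.0747 rad, and Δλ = 1.1549 rad.
cos c = sin φ₁ sin φ₂ + cos φ₁ cos φ₂ cos Δλ = (-0.3346)(0.0746) + (0.9423)(0.9972)(0.4040) = 0.35470,
so c = arccos(0.35470) = 1.20821 rad.
On the unit sphere the arc length equals the central angle: 1.2082.

1.2082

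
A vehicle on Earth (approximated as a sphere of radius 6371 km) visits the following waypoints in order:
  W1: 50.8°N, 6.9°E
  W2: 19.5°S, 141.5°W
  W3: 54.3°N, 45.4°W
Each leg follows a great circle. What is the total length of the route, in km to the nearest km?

27715 km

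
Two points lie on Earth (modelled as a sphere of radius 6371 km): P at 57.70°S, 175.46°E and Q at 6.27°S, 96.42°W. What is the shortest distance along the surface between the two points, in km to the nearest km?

9307 km

In radians: φ₁ = -1.0071, φ₂ = -0.1094, Δλ = 88.120° = 1.5380 rad.
cos c = sin φ₁ sin φ₂ + cos φ₁ cos φ₂ cos Δλ = (-0.8453)(-0.1092) + (0.5344)(0.9940)(0.0328) = 0.10974,
so c = arccos(0.10974) = 1.46084 rad.
Distance = R·c = 6371 × 1.4608 ≈ 9307 km.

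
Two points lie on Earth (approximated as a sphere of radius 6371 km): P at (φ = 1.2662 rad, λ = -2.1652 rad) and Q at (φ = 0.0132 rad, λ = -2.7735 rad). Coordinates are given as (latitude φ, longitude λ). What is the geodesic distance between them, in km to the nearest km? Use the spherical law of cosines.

8341 km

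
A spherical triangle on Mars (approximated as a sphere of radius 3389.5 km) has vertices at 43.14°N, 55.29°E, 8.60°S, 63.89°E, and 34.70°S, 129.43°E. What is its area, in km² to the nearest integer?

6563507 km²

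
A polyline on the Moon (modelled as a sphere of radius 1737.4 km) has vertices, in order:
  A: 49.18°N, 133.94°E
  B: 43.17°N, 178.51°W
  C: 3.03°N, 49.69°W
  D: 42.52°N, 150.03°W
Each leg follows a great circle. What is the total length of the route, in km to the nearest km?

Leg A→B: central angle 0.5744 rad, distance 997.9 km.
Leg B→C: central angle 2.0047 rad, distance 3482.9 km.
Leg C→D: central angle 1.6673 rad, distance 2896.8 km.
Total: 997.9 + 3482.9 + 2896.8 ≈ 7378 km.

7378 km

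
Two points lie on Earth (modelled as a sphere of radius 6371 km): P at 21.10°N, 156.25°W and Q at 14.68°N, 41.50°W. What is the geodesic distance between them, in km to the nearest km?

In radians: φ₁ = 0.3683, φ₂ = 0.2562, Δλ = 114.750° = 2.0028 rad.
cos c = sin φ₁ sin φ₂ + cos φ₁ cos φ₂ cos Δλ = (0.3600)(0.2534) + (0.9330)(0.9674)(-0.4187) = -0.28661,
so c = arccos(-0.28661) = 1.86148 rad.
Distance = R·c = 6371 × 1.8615 ≈ 11860 km.

11860 km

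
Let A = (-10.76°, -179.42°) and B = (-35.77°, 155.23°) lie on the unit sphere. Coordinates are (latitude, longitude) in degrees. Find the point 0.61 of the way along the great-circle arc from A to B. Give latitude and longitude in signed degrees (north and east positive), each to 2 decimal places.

-26.53°, 166.35°

The central angle between A and B is δ = 0.5926 rad.
With f = 0.61, the slerp weights are sin((1−f)δ)/sin δ = 0.4101 and sin(fδ)/sin δ = 0.6332.
Weighted sum of the unit vectors: (0.4101)·(-0.9824,-0.0099,-0.1867) + (0.6332)·(-0.7367,0.3399,-0.5845) = (-0.8694, 0.2112, -0.4467).
Converting back: φ = atan2(z, √(x²+y²)) = -26.53°, λ = atan2(y, x) = 166.35°.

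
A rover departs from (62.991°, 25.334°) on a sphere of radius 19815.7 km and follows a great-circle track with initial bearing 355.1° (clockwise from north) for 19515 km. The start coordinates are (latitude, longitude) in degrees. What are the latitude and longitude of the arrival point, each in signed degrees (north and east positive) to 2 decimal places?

60.42°, -146.38°

Angular distance δ = d/R = 19515/19815.7 = 0.98483 rad; initial bearing θ = 6.1977 rad.
sin φ₂ = sin φ₁ cos δ + cos φ₁ sin δ cos θ = (0.8909)(0.5530) + (0.4541)(0.8332)(0.9963) = 0.8697, so φ₂ = 60.42°.
Δλ = atan2(sin θ sin δ cos φ₁, cos δ − sin φ₁ sin φ₂) = atan2(-0.0323, -0.2218) = -171.710°.
λ₂ = 25.334° − 171.710° = -146.38°.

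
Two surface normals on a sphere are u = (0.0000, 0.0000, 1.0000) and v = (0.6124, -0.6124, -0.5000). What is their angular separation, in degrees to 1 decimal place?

120.0°

u·v = -0.5000; |u| = 1.0000, |v| = 1.0000.
cos θ = (u·v)/(|u||v|) = -0.5000, so θ = 120.0°.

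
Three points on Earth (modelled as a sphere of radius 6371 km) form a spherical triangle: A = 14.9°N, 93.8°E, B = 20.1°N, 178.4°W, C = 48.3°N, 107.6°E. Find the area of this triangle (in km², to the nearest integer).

Side lengths (central angles): a = 1.1277, b = 0.6158, c = 1.4473 rad; semiperimeter s = 1.5954.
By l'Huilier's theorem, tan(E/4) = √[tan(s/2) tan((s−a)/2) tan((s−b)/2) tan((s−c)/2)], giving spherical excess E = 0.3918 rad.
Area = E·R² = 0.3918 × (6371)² ≈ 15903187 km².

15903187 km²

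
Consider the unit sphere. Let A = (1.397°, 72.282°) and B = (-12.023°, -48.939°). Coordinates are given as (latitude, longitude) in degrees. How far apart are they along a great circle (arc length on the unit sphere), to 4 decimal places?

2.1082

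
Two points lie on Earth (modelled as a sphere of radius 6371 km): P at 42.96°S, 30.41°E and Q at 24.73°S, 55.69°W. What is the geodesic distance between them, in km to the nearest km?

Let φ₁ = -0.7498 rad, φ₂ = -0.4316 rad, and Δλ = -1.5027 rad.
cos c = sin φ₁ sin φ₂ + cos φ₁ cos φ₂ cos Δλ = (-0.6815)(-0.4183) + (0.7318)(0.9083)(0.0680) = 0.33031,
so c = arccos(0.33031) = 1.23417 rad.
Distance = R·c = 6371 × 1.2342 ≈ 7863 km.

7863 km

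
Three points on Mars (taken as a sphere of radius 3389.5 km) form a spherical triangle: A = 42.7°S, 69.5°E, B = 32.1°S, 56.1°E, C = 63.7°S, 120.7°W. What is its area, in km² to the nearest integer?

1696406 km²

Side lengths (central angles): a = 1.4690, b = 1.2792, c = 0.2616 rad; semiperimeter s = 1.5049.
By l'Huilier's theorem, tan(E/4) = √[tan(s/2) tan((s−a)/2) tan((s−b)/2) tan((s−c)/2)], giving spherical excess E = 0.1477 rad.
Area = E·R² = 0.1477 × (3389.5)² ≈ 1696406 km².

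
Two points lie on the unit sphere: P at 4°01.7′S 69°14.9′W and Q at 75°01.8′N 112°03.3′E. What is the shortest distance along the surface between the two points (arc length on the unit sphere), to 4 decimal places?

In radians: φ₁ = -0.0703, φ₂ = 1.3095, Δλ = -178.697° = -3.1188 rad.
cos c = sin φ₁ sin φ₂ + cos φ₁ cos φ₂ cos Δλ = (-0.0702)(0.9661) + (0.9975)(0.2583)(-0.9997) = -0.32547,
so c = arccos(-0.32547) = 1.90231 rad.
On the unit sphere the arc length equals the central angle: 1.9023.

1.9023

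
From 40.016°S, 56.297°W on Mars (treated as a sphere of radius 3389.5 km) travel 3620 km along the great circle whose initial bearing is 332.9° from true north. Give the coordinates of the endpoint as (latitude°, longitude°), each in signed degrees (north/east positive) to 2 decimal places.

Angular distance δ = d/R = 3620/3389.5 = 1.06800 rad; initial bearing θ = 5.8102 rad.
sin φ₂ = sin φ₁ cos δ + cos φ₁ sin δ cos θ = (-0.6430)(0.4819) + (0.7659)(0.8762)(0.8902) = 0.2876, so φ₂ = 16.71°.
Δλ = atan2(sin θ sin δ cos φ₁, cos δ − sin φ₁ sin φ₂) = atan2(-0.3057, 0.6668) = -24.631°.
λ₂ = -56.297° − 24.631° = -80.93°.

16.71°, -80.93°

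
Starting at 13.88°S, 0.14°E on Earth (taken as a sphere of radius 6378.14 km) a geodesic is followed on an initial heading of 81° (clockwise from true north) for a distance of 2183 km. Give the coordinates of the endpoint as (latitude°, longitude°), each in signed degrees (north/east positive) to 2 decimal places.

Angular distance δ = d/R = 2183/6378.14 = 0.34226 rad; initial bearing θ = 1.4137 rad.
sin φ₂ = sin φ₁ cos δ + cos φ₁ sin δ cos θ = (-0.2399)(0.9420) + (0.9708)(0.3356)(0.1564) = -0.1750, so φ₂ = -10.08°.
Δλ = atan2(sin θ sin δ cos φ₁, cos δ − sin φ₁ sin φ₂) = atan2(0.3218, 0.9000) = 19.675°.
λ₂ = 0.140° + 19.675° = 19.81°.

-10.08°, 19.81°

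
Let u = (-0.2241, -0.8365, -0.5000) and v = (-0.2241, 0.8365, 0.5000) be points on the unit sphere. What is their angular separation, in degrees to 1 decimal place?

u·v = -0.8995; |u| = 1.0000, |v| = 1.0000.
cos θ = (u·v)/(|u||v|) = -0.8996, so θ = 154.1°.

154.1°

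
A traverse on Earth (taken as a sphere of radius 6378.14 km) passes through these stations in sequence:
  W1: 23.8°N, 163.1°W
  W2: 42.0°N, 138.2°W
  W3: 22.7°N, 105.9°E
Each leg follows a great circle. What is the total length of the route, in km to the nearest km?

13347 km

Leg W1→W2: central angle 0.4805 rad, distance 3064.7 km.
Leg W2→W3: central angle 1.6120 rad, distance 10281.9 km.
Total: 3064.7 + 10281.9 ≈ 13347 km.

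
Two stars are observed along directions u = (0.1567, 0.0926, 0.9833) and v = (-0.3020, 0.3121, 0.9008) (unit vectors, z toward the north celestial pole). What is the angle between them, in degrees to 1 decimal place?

u·v = 0.8673; |u| = 1.0000, |v| = 1.0000.
cos θ = (u·v)/(|u||v|) = 0.8673, so θ = 29.9°.

29.9°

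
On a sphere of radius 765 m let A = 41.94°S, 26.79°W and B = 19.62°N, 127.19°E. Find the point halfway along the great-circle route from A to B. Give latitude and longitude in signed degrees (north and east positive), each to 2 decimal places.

-37.99°, 77.16°

The central angle between A and B is δ = 2.5945 rad.
With f = 0.5, the slerp weights are sin((1−f)δ)/sin δ = 1.8510 and sin(fδ)/sin δ = 1.8510.
Weighted sum of the unit vectors: (1.8510)·(0.6640,-0.3353,-0.6684) + (1.8510)·(-0.5694,0.7504,0.3358) = (0.1752, 0.7684, -0.6156).
Converting back: φ = atan2(z, √(x²+y²)) = -37.99°, λ = atan2(y, x) = 77.16°.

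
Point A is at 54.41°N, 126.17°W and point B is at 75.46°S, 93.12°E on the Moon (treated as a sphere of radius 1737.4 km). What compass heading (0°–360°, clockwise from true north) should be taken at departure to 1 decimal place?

201.4°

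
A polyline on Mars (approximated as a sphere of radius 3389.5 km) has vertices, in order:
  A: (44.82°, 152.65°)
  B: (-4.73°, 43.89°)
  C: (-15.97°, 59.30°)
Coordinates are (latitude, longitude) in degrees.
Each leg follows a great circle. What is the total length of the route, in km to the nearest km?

Leg A→B: central angle 1.8603 rad, distance 6305.5 km.
Leg B→C: central angle 0.3290 rad, distance 1115.1 km.
Total: 6305.5 + 1115.1 ≈ 7421 km.

7421 km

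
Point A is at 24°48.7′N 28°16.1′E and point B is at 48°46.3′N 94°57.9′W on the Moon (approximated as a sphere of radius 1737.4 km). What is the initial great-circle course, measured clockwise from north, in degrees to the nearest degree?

With φ₁ = 0.4330, φ₂ = 0.8512, Δλ = -2.1508 rad, the forward-azimuth formula gives
θ = atan2( sin Δλ cos φ₂ , cos φ₁ sin φ₂ − sin φ₁ cos φ₂ cos Δλ ) = atan2(-0.5513, 0.8342) = -33.46°.
Adding 360° brings this into [0°, 360°): 327°.

327°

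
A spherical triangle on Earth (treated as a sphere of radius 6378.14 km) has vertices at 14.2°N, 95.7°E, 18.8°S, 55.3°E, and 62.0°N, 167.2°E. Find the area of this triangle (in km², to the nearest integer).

14975054 km²

Side lengths (central angles): a = 2.0379, b = 1.2014, c = 0.9023 rad; semiperimeter s = 2.0708.
By l'Huilier's theorem, tan(E/4) = √[tan(s/2) tan((s−a)/2) tan((s−b)/2) tan((s−c)/2)], giving spherical excess E = 0.3681 rad.
Area = E·R² = 0.3681 × (6378.14)² ≈ 14975054 km².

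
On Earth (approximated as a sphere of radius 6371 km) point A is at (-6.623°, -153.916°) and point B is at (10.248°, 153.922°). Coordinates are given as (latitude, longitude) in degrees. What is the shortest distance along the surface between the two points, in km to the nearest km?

6073 km

With latitudes φ₁ = -6.623°, φ₂ = 10.248° and longitude difference Δλ = -52.162°:
cos c = sin φ₁ sin φ₂ + cos φ₁ cos φ₂ cos Δλ = (-0.1153)(0.1779) + (0.9933)(0.9840)(0.6134) = 0.57910,
so c = arccos(0.57910) = 0.95318 rad.
Distance = R·c = 6371 × 0.9532 ≈ 6073 km.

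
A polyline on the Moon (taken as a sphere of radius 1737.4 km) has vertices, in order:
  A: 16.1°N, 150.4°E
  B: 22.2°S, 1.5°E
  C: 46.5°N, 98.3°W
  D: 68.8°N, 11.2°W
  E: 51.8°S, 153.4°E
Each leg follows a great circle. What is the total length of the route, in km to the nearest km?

14267 km

Leg A→B: central angle 2.6189 rad, distance 4550.1 km.
Leg B→C: central angle 1.9634 rad, distance 3411.1 km.
Leg C→D: central angle 0.8109 rad, distance 1408.8 km.
Leg D→E: central angle 2.8186 rad, distance 4897.0 km.
Total: 4550.1 + 3411.1 + 1408.8 + 4897.0 ≈ 14267 km.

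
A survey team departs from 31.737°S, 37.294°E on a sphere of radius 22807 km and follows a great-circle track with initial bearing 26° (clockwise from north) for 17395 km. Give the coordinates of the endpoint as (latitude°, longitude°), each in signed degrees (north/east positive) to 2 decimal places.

8.50°, 55.13°

Angular distance δ = d/R = 17395/22807 = 0.76270 rad; initial bearing θ = 0.4538 rad.
sin φ₂ = sin φ₁ cos δ + cos φ₁ sin δ cos θ = (-0.5260)(0.7230) + (0.8505)(0.6909)(0.8988) = 0.1478, so φ₂ = 8.50°.
Δλ = atan2(sin θ sin δ cos φ₁, cos δ − sin φ₁ sin φ₂) = atan2(0.2576, 0.8007) = 17.832°.
λ₂ = 37.294° + 17.832° = 55.13°.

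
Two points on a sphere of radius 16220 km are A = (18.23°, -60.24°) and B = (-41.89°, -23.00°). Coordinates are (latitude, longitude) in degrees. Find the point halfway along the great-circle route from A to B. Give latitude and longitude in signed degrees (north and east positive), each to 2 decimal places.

The central angle between A and B is δ = 1.2089 rad.
With f = 0.5, the slerp weights are sin((1−f)δ)/sin δ = 0.6077 and sin(fδ)/sin δ = 0.6077.
Weighted sum of the unit vectors: (0.6077)·(0.4715,-0.8245,0.3128) + (0.6077)·(0.6852,-0.2909,-0.6677) = (0.7029, -0.6778, -0.2156).
Converting back: φ = atan2(z, √(x²+y²)) = -12.45°, λ = atan2(y, x) = -43.96°.

-12.45°, -43.96°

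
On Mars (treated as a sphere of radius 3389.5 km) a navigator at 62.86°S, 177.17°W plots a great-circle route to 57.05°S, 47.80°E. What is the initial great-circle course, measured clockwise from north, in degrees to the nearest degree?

208°

Δλ = -135.030° = -2.3567 rad.
y = sin Δλ · cos φ₂ = (-0.7067)(0.5439) = -0.3844
x = cos φ₁ sin φ₂ − sin φ₁ cos φ₂ cos Δλ = (0.4562)(-0.8391) − (-0.8899)(0.5439)(-0.7075) = -0.7252
θ = atan2(y, x) = -152.07°; adding 360° gives 208°.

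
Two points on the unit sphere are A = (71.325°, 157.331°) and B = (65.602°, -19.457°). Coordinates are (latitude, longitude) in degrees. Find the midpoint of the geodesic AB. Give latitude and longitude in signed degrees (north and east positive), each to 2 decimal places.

The central angle between A and B is δ = 0.7515 rad.
With f = 0.5, the slerp weights are sin((1−f)δ)/sin δ = 0.5375 and sin(fδ)/sin δ = 0.5375.
Weighted sum of the unit vectors: (0.5375)·(-0.2955,0.1234,0.9474) + (0.5375)·(0.3895,-0.1376,0.9107) = (0.0505, -0.0076, 0.9987).
Converting back: φ = atan2(z, √(x²+y²)) = 87.07°, λ = atan2(y, x) = -8.58°.

87.07°, -8.58°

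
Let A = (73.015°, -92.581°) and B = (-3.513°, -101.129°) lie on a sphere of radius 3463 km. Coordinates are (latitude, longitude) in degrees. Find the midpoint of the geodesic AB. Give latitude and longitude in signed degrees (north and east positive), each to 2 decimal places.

The central angle between A and B is δ = 1.3390 rad.
With f = 0.5, the slerp weights are sin((1−f)δ)/sin δ = 0.6376 and sin(fδ)/sin δ = 0.6376.
Weighted sum of the unit vectors: (0.6376)·(-0.0132,-0.2918,0.9564) + (0.6376)·(-0.1927,-0.9794,-0.0613) = (-0.1312, -0.8106, 0.5708).
Converting back: φ = atan2(z, √(x²+y²)) = 34.80°, λ = atan2(y, x) = -99.20°.

34.80°, -99.20°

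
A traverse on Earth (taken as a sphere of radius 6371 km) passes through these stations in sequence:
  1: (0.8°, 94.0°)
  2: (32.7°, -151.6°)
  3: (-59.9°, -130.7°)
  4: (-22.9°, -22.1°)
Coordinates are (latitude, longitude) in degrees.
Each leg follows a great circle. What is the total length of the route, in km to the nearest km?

Leg 1→2: central angle 1.9178 rad, distance 12218.1 km.
Leg 2→3: central angle 1.6440 rad, distance 10473.9 km.
Leg 3→4: central angle 1.3804 rad, distance 8794.2 km.
Total: 12218.1 + 10473.9 + 8794.2 ≈ 31486 km.

31486 km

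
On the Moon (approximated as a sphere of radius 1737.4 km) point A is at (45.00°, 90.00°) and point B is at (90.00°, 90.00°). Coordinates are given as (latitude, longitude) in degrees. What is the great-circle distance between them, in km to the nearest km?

1365 km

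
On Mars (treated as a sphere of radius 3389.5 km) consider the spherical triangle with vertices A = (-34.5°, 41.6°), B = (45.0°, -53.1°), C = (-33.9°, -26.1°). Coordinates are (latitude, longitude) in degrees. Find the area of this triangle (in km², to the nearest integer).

10545426 km²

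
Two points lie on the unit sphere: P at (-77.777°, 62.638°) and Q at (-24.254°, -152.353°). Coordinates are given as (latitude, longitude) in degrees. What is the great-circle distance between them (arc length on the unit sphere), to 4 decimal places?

With latitudes φ₁ = -77.777°, φ₂ = -24.254° and longitude difference Δλ = 145.009°:
cos c = sin φ₁ sin φ₂ + cos φ₁ cos φ₂ cos Δλ = (-0.9773)(-0.4108) + (0.2117)(0.9117)(-0.8192) = 0.24333,
so c = arccos(0.24333) = 1.32500 rad.
On the unit sphere the arc length equals the central angle: 1.3250.

1.3250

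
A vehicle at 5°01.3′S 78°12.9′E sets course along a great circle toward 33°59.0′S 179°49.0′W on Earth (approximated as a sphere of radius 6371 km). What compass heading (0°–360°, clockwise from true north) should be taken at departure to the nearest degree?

125°

Δλ = 101.968° = 1.7797 rad.
y = sin Δλ · cos φ₂ = (0.9783)(0.8292) = 0.8112
x = cos φ₁ sin φ₂ − sin φ₁ cos φ₂ cos Δλ = (0.9962)(-0.5590) − (-0.0875)(0.8292)(-0.2074) = -0.5719
θ = atan2(y, x) = 125.18°, so the bearing is 125°.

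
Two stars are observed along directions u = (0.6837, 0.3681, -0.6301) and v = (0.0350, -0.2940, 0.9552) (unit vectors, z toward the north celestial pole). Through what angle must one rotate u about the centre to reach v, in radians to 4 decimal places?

u·v = -0.6862; |u| = 1.0000, |v| = 1.0000.
cos θ = (u·v)/(|u||v|) = -0.6862, so θ = 2.3270 rad.

2.3270 rad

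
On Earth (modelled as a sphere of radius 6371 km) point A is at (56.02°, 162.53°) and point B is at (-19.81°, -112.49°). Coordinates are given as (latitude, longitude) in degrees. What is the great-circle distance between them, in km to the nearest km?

11519 km

Let φ₁ = 0.9777 rad, φ₂ = -0.3457 rad, and Δλ = 1.4832 rad.
Haversine: a = sin²(Δφ/2) + cos φ₁ cos φ₂ sin²(Δλ/2) = 0.3776 + (0.5589)(0.9408)(0.4562) = 0.61751.
Central angle c = 2·arcsin(√a) = 1.80803 rad.
Distance = R·c = 6371 × 1.8080 ≈ 11519 km.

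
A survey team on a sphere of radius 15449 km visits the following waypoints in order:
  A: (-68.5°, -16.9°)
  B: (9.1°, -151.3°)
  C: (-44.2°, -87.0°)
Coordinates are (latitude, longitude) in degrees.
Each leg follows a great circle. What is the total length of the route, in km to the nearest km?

51839 km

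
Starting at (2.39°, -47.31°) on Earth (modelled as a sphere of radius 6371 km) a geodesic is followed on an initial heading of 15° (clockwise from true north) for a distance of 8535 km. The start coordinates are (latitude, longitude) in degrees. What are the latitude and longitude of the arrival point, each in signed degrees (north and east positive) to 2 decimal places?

Angular distance δ = d/R = 8535/6371 = 1.33966 rad; initial bearing θ = 0.2618 rad.
sin φ₂ = sin φ₁ cos δ + cos φ₁ sin δ cos θ = (0.0417)(0.2291) + (0.9991)(0.9734)(0.9659) = 0.9490, so φ₂ = 71.62°.
Δλ = atan2(sin θ sin δ cos φ₁, cos δ − sin φ₁ sin φ₂) = atan2(0.2517, 0.1895) = 53.026°.
λ₂ = -47.310° + 53.026° = 5.72°.

71.62°, 5.72°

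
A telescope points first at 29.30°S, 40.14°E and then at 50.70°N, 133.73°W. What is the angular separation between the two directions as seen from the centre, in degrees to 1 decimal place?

158.1°

In radians: φ₁ = -0.5114, φ₂ = 0.8849, Δλ = -173.870° = -3.0346 rad.
cos c = sin φ₁ sin φ₂ + cos φ₁ cos φ₂ cos Δλ = (-0.4894)(0.7738) + (0.8721)(0.6334)(-0.9943) = -0.92790,
so c = arccos(-0.92790) = 2.75953 rad.
So the angular separation is 158.1°.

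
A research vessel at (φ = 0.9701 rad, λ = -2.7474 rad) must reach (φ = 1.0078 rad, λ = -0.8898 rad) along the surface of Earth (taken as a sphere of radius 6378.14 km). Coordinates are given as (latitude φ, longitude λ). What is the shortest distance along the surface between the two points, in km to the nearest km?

5816 km

With latitudes φ₁ = 55.583°, φ₂ = 57.743° and longitude difference Δλ = 106.433°:
Haversine: a = sin²(Δφ/2) + cos φ₁ cos φ₂ sin²(Δλ/2) = 0.0004 + (0.5652)(0.5337)(0.6414) = 0.19386.
Central angle c = 2·arcsin(√a) = 0.91185 rad.
Distance = R·c = 6378.14 × 0.9119 ≈ 5816 km.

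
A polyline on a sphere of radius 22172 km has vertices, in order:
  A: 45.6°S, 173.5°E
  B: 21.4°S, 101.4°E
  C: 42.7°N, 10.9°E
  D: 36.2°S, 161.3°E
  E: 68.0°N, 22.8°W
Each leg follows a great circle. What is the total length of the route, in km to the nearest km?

182545 km

Leg A→B: central angle 1.0918 rad, distance 24206.7 km.
Leg B→C: central angle 1.8270 rad, distance 40508.4 km.
Leg C→D: central angle 2.7292 rad, distance 60512.5 km.
Leg D→E: central angle 2.5851 rad, distance 57317.1 km.
Total: 24206.7 + 40508.4 + 60512.5 + 57317.1 ≈ 182545 km.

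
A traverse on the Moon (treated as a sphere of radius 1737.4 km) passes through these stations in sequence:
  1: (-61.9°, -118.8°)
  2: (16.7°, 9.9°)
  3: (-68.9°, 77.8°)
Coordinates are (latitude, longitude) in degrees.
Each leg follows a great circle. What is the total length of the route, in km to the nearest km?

6681 km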